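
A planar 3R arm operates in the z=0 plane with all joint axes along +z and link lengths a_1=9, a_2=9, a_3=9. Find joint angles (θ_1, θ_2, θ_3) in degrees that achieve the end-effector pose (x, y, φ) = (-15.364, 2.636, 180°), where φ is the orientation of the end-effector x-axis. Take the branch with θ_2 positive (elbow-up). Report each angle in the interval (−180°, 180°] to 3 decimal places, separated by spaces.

wrist centre = target − a_3·(cos φ, sin φ) = (-6.3640, 2.6360)
cos θ_2 = (47.4490−9²−9²)/(2·9·9) = -0.7071; θ_2 = 134.9999° (elbow-up)
β = atan2(2.6360,-6.3640) = 157.5004°; ψ = atan2(6.3640,2.6361) = 67.4999°
θ_1 = β − ψ = 90.0005°
θ_3 = φ − θ_1 − θ_2 = -45.0004° (wrapped to (-180°,180°])

90.000 135.000 -45.000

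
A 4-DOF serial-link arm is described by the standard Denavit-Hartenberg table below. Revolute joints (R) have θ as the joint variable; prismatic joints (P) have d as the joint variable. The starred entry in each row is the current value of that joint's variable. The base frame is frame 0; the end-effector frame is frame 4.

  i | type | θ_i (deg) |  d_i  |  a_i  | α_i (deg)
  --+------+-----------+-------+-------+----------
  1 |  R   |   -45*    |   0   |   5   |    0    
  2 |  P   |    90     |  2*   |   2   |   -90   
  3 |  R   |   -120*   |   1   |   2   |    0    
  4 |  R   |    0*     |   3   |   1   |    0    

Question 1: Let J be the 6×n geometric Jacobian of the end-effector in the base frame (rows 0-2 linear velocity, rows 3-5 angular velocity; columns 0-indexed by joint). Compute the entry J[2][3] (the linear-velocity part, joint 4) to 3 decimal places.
axis z_3 = (-0.7071,0.7071,0.0000); lever o_n−o_3 = (-2.4749,1.7678,0.8660)
cross product → J_v[:, 3] = (0.6124,0.6124,0.5000)
J_ω[:, 3] = z_3
entry J[2][3] = 0.5000

0.500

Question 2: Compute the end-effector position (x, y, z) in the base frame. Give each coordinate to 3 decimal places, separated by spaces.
1.061 -0.354 4.598

after link 1: o_1 = (3.5355, -3.5355, 0.0000)
after link 2: o_2 = (4.9497, -2.1213, 2.0000)
after link 3: o_3 = (3.5355, -2.1213, 3.7321)
after link 4: o_4 = (1.0607, -0.3536, 4.5981)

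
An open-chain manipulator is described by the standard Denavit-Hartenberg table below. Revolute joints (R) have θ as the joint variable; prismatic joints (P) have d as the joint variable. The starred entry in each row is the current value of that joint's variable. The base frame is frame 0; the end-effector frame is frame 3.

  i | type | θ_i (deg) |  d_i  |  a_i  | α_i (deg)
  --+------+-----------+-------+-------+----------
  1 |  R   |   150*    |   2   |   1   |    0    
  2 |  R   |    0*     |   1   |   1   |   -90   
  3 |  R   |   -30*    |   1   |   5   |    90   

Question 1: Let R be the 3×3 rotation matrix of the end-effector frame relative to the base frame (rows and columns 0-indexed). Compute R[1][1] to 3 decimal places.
End-effector y-axis (col 1 of R) = (-0.5000,-0.8660,0.0000)
R[1][1] = -0.8660

-0.866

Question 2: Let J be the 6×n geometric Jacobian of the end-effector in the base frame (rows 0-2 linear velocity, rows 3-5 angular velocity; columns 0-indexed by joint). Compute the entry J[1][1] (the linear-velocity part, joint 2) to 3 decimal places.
-5.116

axis z_1 = (0.0000,0.0000,1.0000); lever o_n−o_1 = (-5.1160,1.7990,3.5000)
cross product → J_v[:, 1] = (-1.7990,-5.1160,0.0000)
J_ω[:, 1] = z_1
entry J[1][1] = -5.1160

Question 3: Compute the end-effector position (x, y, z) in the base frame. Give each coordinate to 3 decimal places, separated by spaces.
-5.982 2.299 5.500

after link 1: o_1 = (-0.8660, 0.5000, 2.0000)
after link 2: o_2 = (-1.7321, 1.0000, 3.0000)
after link 3: o_3 = (-5.9821, 2.2990, 5.5000)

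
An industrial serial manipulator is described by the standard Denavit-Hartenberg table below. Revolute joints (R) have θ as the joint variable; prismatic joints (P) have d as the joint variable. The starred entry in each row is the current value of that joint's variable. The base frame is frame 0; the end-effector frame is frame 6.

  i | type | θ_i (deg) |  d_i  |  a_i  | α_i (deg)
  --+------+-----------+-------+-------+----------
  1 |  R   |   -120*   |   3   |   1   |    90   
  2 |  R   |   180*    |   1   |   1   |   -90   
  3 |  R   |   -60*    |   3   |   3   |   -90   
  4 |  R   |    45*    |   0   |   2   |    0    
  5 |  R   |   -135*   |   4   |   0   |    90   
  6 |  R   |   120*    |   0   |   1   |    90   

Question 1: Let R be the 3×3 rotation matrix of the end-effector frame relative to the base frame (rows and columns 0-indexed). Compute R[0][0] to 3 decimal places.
End-effector x-axis (col 0 of R) = (0.7500,0.4330,0.5000)
R[0][0] = 0.7500

0.750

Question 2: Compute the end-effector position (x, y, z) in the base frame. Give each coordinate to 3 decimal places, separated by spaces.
after link 1: o_1 = (-0.5000, -0.8660, 3.0000)
after link 2: o_2 = (-0.8660, 0.5000, 3.0000)
after link 3: o_3 = (-2.3660, 3.0981, 0.0000)
after link 4: o_4 = (-3.0731, 4.3228, 1.4142)
after link 5: o_5 = (0.3910, 6.3228, 1.4142)
after link 6: o_6 = (1.1410, 6.7558, 1.9142)

1.141 6.756 1.914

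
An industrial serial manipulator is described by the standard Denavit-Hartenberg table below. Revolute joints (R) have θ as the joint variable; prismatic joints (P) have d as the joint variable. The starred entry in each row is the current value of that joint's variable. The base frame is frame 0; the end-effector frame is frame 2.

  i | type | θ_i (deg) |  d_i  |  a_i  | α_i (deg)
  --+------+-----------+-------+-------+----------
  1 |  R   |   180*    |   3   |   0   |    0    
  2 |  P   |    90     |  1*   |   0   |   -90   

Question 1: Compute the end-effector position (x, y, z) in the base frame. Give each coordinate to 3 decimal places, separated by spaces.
after link 1: o_1 = (0.0000, 0.0000, 3.0000)
after link 2: o_2 = (0.0000, 0.0000, 4.0000)

0.000 0.000 4.000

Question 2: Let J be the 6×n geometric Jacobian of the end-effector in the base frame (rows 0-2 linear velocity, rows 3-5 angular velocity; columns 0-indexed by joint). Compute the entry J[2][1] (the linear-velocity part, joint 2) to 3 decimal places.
1.000

prismatic axis z_1 = (0.0000,0.0000,1.0000)
J_v[:, 1] = z_1; J_ω[:, 1] = (0,0,0)
entry J[2][1] = 1.0000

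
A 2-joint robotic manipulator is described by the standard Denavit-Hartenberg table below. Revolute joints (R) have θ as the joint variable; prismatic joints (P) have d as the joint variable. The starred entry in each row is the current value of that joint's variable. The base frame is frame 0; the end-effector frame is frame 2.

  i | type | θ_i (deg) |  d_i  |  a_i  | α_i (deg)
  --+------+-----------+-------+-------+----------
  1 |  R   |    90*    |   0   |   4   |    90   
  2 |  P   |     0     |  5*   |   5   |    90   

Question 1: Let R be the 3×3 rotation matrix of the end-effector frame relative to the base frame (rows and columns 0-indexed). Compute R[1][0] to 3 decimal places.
End-effector x-axis (col 0 of R) = (0.0000,1.0000,0.0000)
R[1][0] = 1.0000

1.000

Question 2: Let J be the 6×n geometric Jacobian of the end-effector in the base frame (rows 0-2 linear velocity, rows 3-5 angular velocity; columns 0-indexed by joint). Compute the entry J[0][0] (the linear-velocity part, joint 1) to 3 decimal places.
-9.000

axis z_0 = ẑ; lever o_n−o_0 = (5.0000,9.0000,0.0000)
cross product → J_v[:, 0] = (-9.0000,5.0000,0.0000)
J_ω[:, 0] = z_0
entry J[0][0] = -9.0000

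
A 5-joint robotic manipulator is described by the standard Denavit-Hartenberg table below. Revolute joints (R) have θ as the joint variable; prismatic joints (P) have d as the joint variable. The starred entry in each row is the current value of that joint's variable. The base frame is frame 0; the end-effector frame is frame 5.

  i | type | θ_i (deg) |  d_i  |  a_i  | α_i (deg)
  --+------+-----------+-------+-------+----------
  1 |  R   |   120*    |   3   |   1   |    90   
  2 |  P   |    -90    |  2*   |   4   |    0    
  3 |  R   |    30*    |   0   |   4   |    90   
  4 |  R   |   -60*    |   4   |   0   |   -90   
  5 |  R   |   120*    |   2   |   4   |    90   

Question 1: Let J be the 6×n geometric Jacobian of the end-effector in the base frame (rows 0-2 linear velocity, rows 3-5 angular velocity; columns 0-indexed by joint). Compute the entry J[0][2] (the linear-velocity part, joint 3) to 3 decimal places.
axis z_2 = (0.8660,0.5000,0.0000); lever o_n−o_2 = (1.4151,3.0131,-4.3660)
cross product → J_v[:, 2] = (-2.1830,3.7811,1.9019)
J_ω[:, 2] = z_2
entry J[0][2] = -2.1830

-2.183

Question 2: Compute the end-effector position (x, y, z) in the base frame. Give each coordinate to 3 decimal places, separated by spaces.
2.647 4.879 -5.366

after link 1: o_1 = (-0.5000, 0.8660, 3.0000)
after link 2: o_2 = (1.2321, 1.8660, -1.0000)
after link 3: o_3 = (0.2321, 3.5981, -4.4641)
after link 4: o_4 = (1.9641, 0.5981, -6.4641)
after link 5: o_5 = (2.6471, 4.8792, -5.3660)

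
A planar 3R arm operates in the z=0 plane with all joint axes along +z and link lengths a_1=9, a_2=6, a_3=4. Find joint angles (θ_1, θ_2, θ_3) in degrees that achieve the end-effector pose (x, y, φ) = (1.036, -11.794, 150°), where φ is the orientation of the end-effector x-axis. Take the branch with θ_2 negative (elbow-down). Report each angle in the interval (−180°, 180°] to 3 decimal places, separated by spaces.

-59.997 -30.006 -119.997

wrist centre = target − a_3·(cos φ, sin φ) = (4.5001, -13.7940)
cos θ_2 = (210.5254−9²−6²)/(2·9·6) = 0.8660; θ_2 = -30.0057° (elbow-down)
β = atan2(-13.7940,4.5001) = -71.9318°; ψ = atan2(-3.0005,14.1959) = -11.9347°
θ_1 = β − ψ = -59.9971°
θ_3 = φ − θ_1 − θ_2 = -119.9972° (wrapped to (-180°,180°])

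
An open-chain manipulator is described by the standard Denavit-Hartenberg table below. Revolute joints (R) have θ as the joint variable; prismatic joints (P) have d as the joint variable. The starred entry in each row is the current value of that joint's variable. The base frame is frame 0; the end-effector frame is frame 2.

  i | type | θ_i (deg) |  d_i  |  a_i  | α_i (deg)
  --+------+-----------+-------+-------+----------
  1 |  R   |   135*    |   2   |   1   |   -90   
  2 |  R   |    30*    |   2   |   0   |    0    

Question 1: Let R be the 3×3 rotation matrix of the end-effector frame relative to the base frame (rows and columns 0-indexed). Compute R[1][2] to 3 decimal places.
-0.707

End-effector z-axis (col 2 of R) = (-0.7071,-0.7071,0.0000)
R[1][2] = -0.7071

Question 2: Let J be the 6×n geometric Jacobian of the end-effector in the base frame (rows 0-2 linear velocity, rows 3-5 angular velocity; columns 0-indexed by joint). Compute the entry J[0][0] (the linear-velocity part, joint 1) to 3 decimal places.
axis z_0 = ẑ; lever o_n−o_0 = (-2.1213,-0.7071,2.0000)
cross product → J_v[:, 0] = (0.7071,-2.1213,0.0000)
J_ω[:, 0] = z_0
entry J[0][0] = 0.7071

0.707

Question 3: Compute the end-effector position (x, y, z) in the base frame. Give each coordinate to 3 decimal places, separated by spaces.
-2.121 -0.707 2.000

after link 1: o_1 = (-0.7071, 0.7071, 2.0000)
after link 2: o_2 = (-2.1213, -0.7071, 2.0000)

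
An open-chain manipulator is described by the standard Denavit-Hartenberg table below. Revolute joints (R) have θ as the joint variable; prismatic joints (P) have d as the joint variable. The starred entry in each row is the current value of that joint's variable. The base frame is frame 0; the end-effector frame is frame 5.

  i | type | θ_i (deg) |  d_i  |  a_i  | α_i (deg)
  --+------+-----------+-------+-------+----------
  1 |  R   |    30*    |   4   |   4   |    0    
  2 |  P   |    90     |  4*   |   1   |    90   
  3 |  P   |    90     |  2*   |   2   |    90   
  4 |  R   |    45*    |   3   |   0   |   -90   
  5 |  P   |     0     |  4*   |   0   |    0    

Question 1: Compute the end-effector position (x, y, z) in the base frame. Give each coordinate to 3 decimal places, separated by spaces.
5.646 7.878 7.172

after link 1: o_1 = (3.4641, 2.0000, 4.0000)
after link 2: o_2 = (2.9641, 2.8660, 8.0000)
after link 3: o_3 = (4.6962, 3.8660, 10.0000)
after link 4: o_4 = (3.1962, 6.4641, 10.0000)
after link 5: o_5 = (5.6456, 7.8783, 7.1716)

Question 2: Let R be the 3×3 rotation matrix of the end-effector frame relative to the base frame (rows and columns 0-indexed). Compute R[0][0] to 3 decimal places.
End-effector x-axis (col 0 of R) = (0.6124,0.3536,0.7071)
R[0][0] = 0.6124

0.612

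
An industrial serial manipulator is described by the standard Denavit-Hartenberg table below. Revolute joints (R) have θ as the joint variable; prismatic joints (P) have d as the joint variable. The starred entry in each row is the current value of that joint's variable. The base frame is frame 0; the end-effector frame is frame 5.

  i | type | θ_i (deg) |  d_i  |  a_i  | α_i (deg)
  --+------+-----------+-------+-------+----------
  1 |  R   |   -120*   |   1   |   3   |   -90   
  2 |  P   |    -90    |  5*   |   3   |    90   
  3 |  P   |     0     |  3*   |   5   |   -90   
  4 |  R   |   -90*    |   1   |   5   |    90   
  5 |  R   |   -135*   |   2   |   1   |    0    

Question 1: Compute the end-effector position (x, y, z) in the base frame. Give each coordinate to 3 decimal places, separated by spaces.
6.730 1.071 7.000

after link 1: o_1 = (-1.5000, -2.5981, 1.0000)
after link 2: o_2 = (2.8301, -5.0981, 4.0000)
after link 3: o_3 = (4.3301, -2.5000, 9.0000)
after link 4: o_4 = (7.6962, 1.3301, 9.0000)
after link 5: o_5 = (6.7302, 1.0713, 7.0000)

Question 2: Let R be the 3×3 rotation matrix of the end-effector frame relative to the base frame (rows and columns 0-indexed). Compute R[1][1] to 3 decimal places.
End-effector y-axis (col 1 of R) = (-0.2588,0.9659,0.0000)
R[1][1] = 0.9659

0.966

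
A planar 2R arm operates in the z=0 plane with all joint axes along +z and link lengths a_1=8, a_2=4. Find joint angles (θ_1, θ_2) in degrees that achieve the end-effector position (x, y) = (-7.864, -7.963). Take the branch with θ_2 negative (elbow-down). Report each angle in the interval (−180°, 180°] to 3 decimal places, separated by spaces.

cos θ_2 = (125.2519−8²−4²)/(2·8·4) = 0.7071; θ_2 = -45.0038° (elbow-down)
β = atan2(-7.9630,-7.8640) = -134.6416°; ψ = atan2(-2.8286,10.8282) = -14.6400°
θ_1 = β − ψ = -120.0016°

-120.002 -45.004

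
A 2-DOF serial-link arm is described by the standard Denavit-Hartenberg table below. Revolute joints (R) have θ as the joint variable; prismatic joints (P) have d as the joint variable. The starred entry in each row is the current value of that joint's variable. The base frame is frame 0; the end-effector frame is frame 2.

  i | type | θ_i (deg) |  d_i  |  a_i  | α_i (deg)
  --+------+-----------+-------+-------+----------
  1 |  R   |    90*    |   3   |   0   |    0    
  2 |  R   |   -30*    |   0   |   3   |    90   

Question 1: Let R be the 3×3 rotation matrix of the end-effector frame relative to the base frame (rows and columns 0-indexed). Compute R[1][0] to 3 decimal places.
0.866

End-effector x-axis (col 0 of R) = (0.5000,0.8660,0.0000)
R[1][0] = 0.8660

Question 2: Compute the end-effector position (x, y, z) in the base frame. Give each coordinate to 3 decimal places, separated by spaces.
1.500 2.598 3.000

after link 1: o_1 = (0.0000, 0.0000, 3.0000)
after link 2: o_2 = (1.5000, 2.5981, 3.0000)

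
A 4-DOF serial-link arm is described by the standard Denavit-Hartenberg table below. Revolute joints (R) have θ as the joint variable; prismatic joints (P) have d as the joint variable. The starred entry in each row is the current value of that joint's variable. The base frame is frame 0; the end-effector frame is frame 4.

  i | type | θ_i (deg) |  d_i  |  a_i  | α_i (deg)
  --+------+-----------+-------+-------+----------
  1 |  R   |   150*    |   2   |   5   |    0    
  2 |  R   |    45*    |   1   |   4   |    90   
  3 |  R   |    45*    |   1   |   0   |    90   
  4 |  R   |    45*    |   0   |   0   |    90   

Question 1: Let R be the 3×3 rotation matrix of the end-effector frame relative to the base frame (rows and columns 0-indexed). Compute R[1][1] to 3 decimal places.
-0.183

End-effector y-axis (col 1 of R) = (-0.6830,-0.1830,-0.7071)
R[1][1] = -0.1830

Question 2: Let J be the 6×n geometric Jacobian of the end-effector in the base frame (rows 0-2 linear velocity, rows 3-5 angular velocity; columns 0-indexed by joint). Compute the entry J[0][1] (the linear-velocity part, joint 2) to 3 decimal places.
axis z_1 = (0.0000,0.0000,1.0000); lever o_n−o_1 = (-4.1225,-0.0694,1.0000)
cross product → J_v[:, 1] = (0.0694,-4.1225,0.0000)
J_ω[:, 1] = z_1
entry J[0][1] = 0.0694

0.069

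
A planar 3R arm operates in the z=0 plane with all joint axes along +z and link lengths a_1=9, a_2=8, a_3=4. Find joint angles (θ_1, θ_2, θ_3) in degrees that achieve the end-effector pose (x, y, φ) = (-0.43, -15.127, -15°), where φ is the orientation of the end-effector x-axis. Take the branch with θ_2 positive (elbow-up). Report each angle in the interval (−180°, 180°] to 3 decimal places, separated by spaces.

wrist centre = target − a_3·(cos φ, sin φ) = (-4.2937, -14.0917)
cos θ_2 = (217.0126−9²−8²)/(2·9·8) = 0.5001; θ_2 = 59.9942° (elbow-up)
β = atan2(-14.0917,-4.2937) = -106.9458°; ψ = atan2(6.9278,13.0007) = 28.0522°
θ_1 = β − ψ = -134.9980°
θ_3 = φ − θ_1 − θ_2 = 60.0038° (wrapped to (-180°,180°])

-134.998 59.994 60.004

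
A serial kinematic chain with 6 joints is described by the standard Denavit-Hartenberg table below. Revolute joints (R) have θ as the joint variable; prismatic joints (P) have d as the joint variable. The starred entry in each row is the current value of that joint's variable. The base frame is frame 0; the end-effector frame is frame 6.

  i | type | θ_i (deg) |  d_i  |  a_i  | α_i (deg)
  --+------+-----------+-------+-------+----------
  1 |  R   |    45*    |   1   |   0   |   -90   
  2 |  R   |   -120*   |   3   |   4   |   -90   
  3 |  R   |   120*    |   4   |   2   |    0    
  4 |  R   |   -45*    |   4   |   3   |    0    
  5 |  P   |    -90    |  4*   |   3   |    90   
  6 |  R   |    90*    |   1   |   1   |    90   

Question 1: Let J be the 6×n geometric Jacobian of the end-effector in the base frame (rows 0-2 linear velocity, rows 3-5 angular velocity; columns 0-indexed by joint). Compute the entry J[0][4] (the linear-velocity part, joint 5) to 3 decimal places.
0.612

prismatic axis z_4 = (0.6124,0.6124,0.5000)
J_v[:, 4] = z_4; J_ω[:, 4] = (0,0,0)
entry J[0][4] = 0.6124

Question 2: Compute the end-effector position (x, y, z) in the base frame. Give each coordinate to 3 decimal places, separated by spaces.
5.613 5.772 13.056

after link 1: o_1 = (0.0000, 0.0000, 1.0000)
after link 2: o_2 = (-3.5355, 0.7071, 4.4641)
after link 3: o_3 = (0.4923, 2.2854, 5.5981)
after link 4: o_4 = (4.7163, 2.4113, 8.2705)
after link 5: o_5 = (5.5922, 4.3853, 12.7801)
after link 6: o_6 = (5.6131, 5.7722, 13.0559)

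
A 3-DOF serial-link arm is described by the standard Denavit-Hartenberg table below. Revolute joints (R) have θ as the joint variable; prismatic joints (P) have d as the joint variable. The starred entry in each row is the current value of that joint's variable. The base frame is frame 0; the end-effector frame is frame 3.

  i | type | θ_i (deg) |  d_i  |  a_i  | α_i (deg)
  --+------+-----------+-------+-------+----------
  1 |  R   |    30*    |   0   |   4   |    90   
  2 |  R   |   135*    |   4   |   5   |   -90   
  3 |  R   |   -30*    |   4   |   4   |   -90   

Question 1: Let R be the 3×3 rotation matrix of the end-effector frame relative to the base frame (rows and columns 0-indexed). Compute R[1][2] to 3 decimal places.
End-effector z-axis (col 2 of R) = (-0.7392,0.5732,0.3536)
R[1][2] = 0.5732

0.573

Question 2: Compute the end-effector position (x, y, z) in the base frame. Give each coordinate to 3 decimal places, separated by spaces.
-1.169 -7.603 3.157

after link 1: o_1 = (3.4641, 2.0000, 0.0000)
after link 2: o_2 = (2.4022, -3.2319, 3.5355)
after link 3: o_3 = (-1.1686, -7.6029, 3.1566)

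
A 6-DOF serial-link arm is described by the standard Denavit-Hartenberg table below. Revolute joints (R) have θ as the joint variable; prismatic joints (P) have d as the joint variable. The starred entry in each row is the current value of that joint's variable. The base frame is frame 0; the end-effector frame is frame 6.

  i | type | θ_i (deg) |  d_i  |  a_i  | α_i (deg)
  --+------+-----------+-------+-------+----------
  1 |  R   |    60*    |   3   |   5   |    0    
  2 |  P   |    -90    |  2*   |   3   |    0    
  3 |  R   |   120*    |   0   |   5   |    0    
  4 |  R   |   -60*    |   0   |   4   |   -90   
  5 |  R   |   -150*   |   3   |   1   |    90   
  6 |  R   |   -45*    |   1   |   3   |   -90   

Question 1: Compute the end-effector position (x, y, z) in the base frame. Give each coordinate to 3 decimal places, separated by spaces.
after link 1: o_1 = (2.5000, 4.3301, 3.0000)
after link 2: o_2 = (5.0981, 2.8301, 5.0000)
after link 3: o_3 = (5.0981, 7.8301, 5.0000)
after link 4: o_4 = (8.5622, 9.8301, 5.0000)
after link 5: o_5 = (6.3122, 11.9952, 5.5000)
after link 6: o_6 = (5.3488, 8.9895, 5.6946)

5.349 8.990 5.695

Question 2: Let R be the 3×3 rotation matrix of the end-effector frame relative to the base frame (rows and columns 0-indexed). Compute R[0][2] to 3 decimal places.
-0.884

End-effector z-axis (col 2 of R) = (-0.8839,0.3062,0.3536)
R[0][2] = -0.8839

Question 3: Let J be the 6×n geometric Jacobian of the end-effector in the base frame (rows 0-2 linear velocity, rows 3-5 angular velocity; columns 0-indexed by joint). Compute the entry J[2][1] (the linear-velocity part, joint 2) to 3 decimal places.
1.000

prismatic axis z_1 = (0.0000,0.0000,1.0000)
J_v[:, 1] = z_1; J_ω[:, 1] = (0,0,0)
entry J[2][1] = 1.0000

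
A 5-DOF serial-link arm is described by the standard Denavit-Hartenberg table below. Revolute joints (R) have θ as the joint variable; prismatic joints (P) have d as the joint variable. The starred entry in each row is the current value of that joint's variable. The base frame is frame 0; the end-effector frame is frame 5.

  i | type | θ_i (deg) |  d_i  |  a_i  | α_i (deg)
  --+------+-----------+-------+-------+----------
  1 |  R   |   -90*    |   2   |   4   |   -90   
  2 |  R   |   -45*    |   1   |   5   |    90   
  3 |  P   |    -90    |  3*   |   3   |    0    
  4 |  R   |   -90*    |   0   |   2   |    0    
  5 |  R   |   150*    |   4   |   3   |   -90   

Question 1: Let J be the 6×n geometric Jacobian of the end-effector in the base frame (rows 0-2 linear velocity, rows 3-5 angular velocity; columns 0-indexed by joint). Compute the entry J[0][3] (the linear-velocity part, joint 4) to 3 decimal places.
axis z_3 = (-0.0000,0.7071,0.7071); lever o_n−o_3 = (-1.5000,2.4055,3.2513)
cross product → J_v[:, 3] = (0.5981,-1.0607,1.0607)
J_ω[:, 3] = z_3
entry J[0][3] = 0.5981

0.598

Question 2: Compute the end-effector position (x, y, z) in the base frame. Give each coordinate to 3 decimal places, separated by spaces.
after link 1: o_1 = (0.0000, -4.0000, 2.0000)
after link 2: o_2 = (1.0000, -7.5355, 5.5355)
after link 3: o_3 = (-2.0000, -5.4142, 7.6569)
after link 4: o_4 = (-2.0000, -4.0000, 6.2426)
after link 5: o_5 = (-3.5000, -3.0087, 10.9082)

-3.500 -3.009 10.908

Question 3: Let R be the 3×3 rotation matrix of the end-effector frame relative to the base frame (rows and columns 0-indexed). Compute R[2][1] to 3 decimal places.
End-effector y-axis (col 1 of R) = (0.0000,-0.7071,-0.7071)
R[2][1] = -0.7071

-0.707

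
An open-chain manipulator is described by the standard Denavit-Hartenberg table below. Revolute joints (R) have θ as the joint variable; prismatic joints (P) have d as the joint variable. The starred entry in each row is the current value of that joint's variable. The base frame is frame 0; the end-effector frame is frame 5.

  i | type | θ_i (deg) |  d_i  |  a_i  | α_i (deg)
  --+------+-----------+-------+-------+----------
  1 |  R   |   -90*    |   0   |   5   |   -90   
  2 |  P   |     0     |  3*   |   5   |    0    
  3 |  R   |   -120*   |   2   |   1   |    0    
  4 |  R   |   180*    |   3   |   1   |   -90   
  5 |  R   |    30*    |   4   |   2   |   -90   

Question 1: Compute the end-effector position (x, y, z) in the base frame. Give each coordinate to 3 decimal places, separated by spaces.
after link 1: o_1 = (0.0000, -5.0000, 0.0000)
after link 2: o_2 = (3.0000, -10.0000, 0.0000)
after link 3: o_3 = (5.0000, -9.5000, 0.8660)
after link 4: o_4 = (8.0000, -10.0000, 0.0000)
after link 5: o_5 = (7.0000, -7.4019, -3.5000)

7.000 -7.402 -3.500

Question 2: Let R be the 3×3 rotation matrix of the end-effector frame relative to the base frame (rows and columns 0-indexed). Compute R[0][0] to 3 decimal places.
-0.500

End-effector x-axis (col 0 of R) = (-0.5000,-0.4330,-0.7500)
R[0][0] = -0.5000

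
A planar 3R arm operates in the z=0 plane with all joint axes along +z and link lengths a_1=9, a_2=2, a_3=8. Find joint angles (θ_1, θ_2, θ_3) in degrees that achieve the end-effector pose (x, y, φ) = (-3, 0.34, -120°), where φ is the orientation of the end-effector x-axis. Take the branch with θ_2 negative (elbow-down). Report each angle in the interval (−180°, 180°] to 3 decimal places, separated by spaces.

90.003 -149.988 -60.015

wrist centre = target − a_3·(cos φ, sin φ) = (1.0000, 7.2682)
cos θ_2 = (53.8268−9²−2²)/(2·9·2) = -0.8659; θ_2 = -149.9882° (elbow-down)
β = atan2(7.2682,1.0000) = 82.1661°; ψ = atan2(-1.0004,7.2682) = -7.8367°
θ_1 = β − ψ = 90.0028°
θ_3 = φ − θ_1 − θ_2 = -60.0146° (wrapped to (-180°,180°])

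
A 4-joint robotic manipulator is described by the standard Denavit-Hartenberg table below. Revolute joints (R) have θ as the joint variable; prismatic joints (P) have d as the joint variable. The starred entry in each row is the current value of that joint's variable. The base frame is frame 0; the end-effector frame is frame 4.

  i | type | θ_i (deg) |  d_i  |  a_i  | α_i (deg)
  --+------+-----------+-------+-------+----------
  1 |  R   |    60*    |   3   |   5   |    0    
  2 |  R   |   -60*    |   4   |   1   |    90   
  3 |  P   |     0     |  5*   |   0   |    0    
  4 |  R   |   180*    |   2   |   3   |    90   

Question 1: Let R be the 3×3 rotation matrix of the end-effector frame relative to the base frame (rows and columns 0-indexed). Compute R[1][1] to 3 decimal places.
-1.000

End-effector y-axis (col 1 of R) = (-0.0000,-1.0000,0.0000)
R[1][1] = -1.0000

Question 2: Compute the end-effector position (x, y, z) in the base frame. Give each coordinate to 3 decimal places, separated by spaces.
after link 1: o_1 = (2.5000, 4.3301, 3.0000)
after link 2: o_2 = (3.5000, 4.3301, 7.0000)
after link 3: o_3 = (3.5000, -0.6699, 7.0000)
after link 4: o_4 = (0.5000, -2.6699, 7.0000)

0.500 -2.670 7.000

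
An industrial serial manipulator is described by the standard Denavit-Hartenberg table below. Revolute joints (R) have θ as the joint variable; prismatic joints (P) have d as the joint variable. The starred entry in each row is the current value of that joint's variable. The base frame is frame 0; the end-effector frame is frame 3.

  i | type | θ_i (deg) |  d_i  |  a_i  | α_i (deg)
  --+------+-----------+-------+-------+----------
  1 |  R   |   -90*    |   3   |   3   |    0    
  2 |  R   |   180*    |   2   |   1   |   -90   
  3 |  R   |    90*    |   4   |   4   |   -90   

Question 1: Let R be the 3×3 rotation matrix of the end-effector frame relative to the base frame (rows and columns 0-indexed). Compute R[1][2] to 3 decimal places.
-1.000

End-effector z-axis (col 2 of R) = (-0.0000,-1.0000,-0.0000)
R[1][2] = -1.0000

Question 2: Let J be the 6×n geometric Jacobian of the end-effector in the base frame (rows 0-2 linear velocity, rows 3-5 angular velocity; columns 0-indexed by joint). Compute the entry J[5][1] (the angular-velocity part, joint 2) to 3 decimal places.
axis z_1 = (0.0000,0.0000,1.0000); lever o_n−o_1 = (-4.0000,1.0000,-2.0000)
cross product → J_v[:, 1] = (-1.0000,-4.0000,0.0000)
J_ω[:, 1] = z_1
entry J[5][1] = 1.0000

1.000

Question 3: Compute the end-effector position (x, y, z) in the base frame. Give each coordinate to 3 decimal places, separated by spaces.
-4.000 -2.000 1.000

after link 1: o_1 = (0.0000, -3.0000, 3.0000)
after link 2: o_2 = (0.0000, -2.0000, 5.0000)
after link 3: o_3 = (-4.0000, -2.0000, 1.0000)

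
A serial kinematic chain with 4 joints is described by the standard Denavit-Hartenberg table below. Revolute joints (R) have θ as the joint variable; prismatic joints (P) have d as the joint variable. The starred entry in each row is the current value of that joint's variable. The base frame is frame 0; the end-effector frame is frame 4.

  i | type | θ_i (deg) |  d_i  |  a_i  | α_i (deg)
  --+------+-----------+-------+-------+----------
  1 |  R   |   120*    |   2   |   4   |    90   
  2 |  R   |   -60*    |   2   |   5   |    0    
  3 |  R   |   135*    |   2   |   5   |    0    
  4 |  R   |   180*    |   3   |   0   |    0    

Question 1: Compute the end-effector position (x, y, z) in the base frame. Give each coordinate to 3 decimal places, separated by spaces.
after link 1: o_1 = (-2.0000, 3.4641, 2.0000)
after link 2: o_2 = (-1.5179, 6.6292, -2.3301)
after link 3: o_3 = (-0.4329, 8.7499, 2.4995)
after link 4: o_4 = (2.1651, 10.2499, 2.4995)

2.165 10.250 2.500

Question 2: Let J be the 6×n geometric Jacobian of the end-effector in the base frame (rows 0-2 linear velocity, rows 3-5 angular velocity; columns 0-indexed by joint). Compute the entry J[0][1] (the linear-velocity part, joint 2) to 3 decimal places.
axis z_1 = (0.8660,0.5000,0.0000); lever o_n−o_1 = (4.1651,6.7858,0.4995)
cross product → J_v[:, 1] = (0.2498,-0.4326,3.7941)
J_ω[:, 1] = z_1
entry J[0][1] = 0.2498

0.250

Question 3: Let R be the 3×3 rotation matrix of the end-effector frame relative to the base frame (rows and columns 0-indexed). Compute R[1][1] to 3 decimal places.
0.837

End-effector y-axis (col 1 of R) = (-0.4830,0.8365,-0.2588)
R[1][1] = 0.8365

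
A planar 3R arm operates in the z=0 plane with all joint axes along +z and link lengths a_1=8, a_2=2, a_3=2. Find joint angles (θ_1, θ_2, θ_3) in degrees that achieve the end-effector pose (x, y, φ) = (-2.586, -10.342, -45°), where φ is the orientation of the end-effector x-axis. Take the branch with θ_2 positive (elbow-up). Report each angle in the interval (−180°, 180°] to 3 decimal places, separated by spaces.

-120.006 30.021 44.985

wrist centre = target − a_3·(cos φ, sin φ) = (-4.0002, -8.9278)
cos θ_2 = (95.7071−8²−2²)/(2·8·2) = 0.8658; θ_2 = 30.0205° (elbow-up)
β = atan2(-8.9278,-4.0002) = -114.1354°; ψ = atan2(1.0006,9.7317) = 5.8706°
θ_1 = β − ψ = -120.0060°
θ_3 = φ − θ_1 − θ_2 = 44.9854° (wrapped to (-180°,180°])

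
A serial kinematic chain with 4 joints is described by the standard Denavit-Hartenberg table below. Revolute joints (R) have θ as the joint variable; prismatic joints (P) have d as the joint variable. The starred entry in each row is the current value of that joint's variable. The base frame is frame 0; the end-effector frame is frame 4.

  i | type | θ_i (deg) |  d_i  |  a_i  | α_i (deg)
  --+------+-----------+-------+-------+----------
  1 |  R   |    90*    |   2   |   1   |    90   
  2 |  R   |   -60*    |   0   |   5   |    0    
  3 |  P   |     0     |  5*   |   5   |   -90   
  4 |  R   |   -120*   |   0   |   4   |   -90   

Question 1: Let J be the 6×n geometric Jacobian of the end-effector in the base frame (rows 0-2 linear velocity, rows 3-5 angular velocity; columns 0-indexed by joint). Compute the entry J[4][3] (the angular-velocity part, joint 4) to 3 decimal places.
0.866

axis z_3 = (0.0000,0.8660,0.5000); lever o_n−o_3 = (3.4641,-1.0000,1.7321)
cross product → J_v[:, 3] = (2.0000,1.7321,-3.0000)
J_ω[:, 3] = z_3
entry J[4][3] = 0.8660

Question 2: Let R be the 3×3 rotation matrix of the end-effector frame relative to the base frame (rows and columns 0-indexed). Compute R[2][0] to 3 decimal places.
End-effector x-axis (col 0 of R) = (0.8660,-0.2500,0.4330)
R[2][0] = 0.4330

0.433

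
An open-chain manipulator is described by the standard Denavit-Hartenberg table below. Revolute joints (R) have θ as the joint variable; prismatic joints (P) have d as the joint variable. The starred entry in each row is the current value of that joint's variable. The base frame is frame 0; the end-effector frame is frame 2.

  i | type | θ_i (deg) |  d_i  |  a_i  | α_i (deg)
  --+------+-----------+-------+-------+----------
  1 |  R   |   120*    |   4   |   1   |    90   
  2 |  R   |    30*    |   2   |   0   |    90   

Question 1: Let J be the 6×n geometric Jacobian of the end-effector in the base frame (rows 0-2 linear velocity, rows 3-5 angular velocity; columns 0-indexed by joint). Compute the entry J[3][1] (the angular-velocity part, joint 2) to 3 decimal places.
0.866

axis z_1 = (0.8660,0.5000,0.0000); lever o_n−o_1 = (1.7321,1.0000,0.0000)
cross product → J_v[:, 1] = (-0.0000,0.0000,0.0000)
J_ω[:, 1] = z_1
entry J[3][1] = 0.8660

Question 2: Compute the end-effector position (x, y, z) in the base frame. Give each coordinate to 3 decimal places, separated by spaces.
after link 1: o_1 = (-0.5000, 0.8660, 4.0000)
after link 2: o_2 = (1.2321, 1.8660, 4.0000)

1.232 1.866 4.000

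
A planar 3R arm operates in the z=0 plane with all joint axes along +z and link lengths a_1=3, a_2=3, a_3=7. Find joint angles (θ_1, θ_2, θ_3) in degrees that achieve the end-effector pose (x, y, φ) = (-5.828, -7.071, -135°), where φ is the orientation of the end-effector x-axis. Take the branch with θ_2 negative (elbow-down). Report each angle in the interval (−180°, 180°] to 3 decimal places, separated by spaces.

-44.988 -135.005 44.993

wrist centre = target − a_3·(cos φ, sin φ) = (-0.8783, -2.1213)
cos θ_2 = (5.2710−3²−3²)/(2·3·3) = -0.7072; θ_2 = -135.0047° (elbow-down)
β = atan2(-2.1213,-0.8783) = -112.4908°; ψ = atan2(-2.1211,0.8785) = -67.5023°
θ_1 = β − ψ = -44.9885°
θ_3 = φ − θ_1 − θ_2 = 44.9931° (wrapped to (-180°,180°])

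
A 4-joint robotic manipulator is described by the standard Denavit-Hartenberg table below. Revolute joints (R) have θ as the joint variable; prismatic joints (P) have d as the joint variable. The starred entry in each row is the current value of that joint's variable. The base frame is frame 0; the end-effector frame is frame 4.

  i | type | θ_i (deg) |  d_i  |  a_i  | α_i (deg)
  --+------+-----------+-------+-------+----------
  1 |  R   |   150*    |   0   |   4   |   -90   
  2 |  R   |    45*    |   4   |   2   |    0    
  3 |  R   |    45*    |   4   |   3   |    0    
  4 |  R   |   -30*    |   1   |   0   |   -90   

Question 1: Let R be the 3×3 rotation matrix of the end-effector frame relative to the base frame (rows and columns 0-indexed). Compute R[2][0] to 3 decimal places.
-0.866

End-effector x-axis (col 0 of R) = (-0.4330,0.2500,-0.8660)
R[2][0] = -0.8660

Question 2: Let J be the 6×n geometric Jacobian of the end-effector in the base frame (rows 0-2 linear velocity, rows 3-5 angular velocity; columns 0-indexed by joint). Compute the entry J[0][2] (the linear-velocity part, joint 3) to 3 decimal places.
axis z_2 = (-0.5000,-0.8660,0.0000); lever o_n−o_2 = (-2.5000,-4.3301,-3.0000)
cross product → J_v[:, 2] = (2.5981,-1.5000,-0.0000)
J_ω[:, 2] = z_2
entry J[0][2] = 2.5981

2.598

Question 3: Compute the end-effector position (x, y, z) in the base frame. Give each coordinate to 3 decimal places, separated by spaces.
after link 1: o_1 = (-3.4641, 2.0000, 0.0000)
after link 2: o_2 = (-6.6888, -0.7570, -1.4142)
after link 3: o_3 = (-8.6888, -4.2211, -4.4142)
after link 4: o_4 = (-9.1888, -5.0871, -4.4142)

-9.189 -5.087 -4.414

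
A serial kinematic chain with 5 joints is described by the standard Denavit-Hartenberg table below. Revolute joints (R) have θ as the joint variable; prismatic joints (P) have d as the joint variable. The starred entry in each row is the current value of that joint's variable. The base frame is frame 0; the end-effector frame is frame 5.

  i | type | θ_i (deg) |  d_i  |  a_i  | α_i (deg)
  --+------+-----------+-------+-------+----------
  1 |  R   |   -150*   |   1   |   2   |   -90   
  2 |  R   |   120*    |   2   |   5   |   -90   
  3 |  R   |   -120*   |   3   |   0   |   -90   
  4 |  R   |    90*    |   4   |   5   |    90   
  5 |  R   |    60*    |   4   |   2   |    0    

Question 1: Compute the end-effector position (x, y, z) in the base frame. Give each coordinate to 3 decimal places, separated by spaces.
3.632 -7.522 -7.397

after link 1: o_1 = (-1.7321, -1.0000, 1.0000)
after link 2: o_2 = (1.4330, -1.4821, -3.3301)
after link 3: o_3 = (3.6830, -0.1830, -1.8301)
after link 4: o_4 = (2.4330, -3.2141, -7.3301)
after link 5: o_5 = (3.6316, -7.5221, -7.3971)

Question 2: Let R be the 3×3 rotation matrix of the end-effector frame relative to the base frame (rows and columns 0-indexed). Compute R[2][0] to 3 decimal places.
End-effector x-axis (col 0 of R) = (0.1663,-0.4040,-0.8995)
R[2][0] = -0.8995

-0.900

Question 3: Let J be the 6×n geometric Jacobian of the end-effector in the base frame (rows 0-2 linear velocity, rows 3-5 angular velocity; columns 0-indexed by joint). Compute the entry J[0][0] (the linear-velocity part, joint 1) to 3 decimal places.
7.522

axis z_0 = ẑ; lever o_n−o_0 = (3.6316,-7.5221,-7.3971)
cross product → J_v[:, 0] = (7.5221,3.6316,-0.0000)
J_ω[:, 0] = z_0
entry J[0][0] = 7.5221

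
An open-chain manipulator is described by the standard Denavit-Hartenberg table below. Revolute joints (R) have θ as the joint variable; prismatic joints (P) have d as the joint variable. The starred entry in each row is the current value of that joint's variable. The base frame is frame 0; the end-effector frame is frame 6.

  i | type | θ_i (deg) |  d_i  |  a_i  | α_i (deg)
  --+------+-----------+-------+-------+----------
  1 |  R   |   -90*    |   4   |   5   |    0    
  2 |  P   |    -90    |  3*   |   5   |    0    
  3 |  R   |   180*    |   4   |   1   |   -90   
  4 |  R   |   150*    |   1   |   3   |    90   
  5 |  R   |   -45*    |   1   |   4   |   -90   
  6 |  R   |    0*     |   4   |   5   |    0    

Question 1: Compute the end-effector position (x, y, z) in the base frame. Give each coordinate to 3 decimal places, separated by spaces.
-14.059 -7.536 4.038

after link 1: o_1 = (0.0000, -5.0000, 4.0000)
after link 2: o_2 = (-5.0000, -5.0000, 7.0000)
after link 3: o_3 = (-4.0000, -5.0000, 11.0000)
after link 4: o_4 = (-6.5981, -4.0000, 9.5000)
after link 5: o_5 = (-8.5476, -6.8284, 7.2198)
after link 6: o_6 = (-14.0589, -7.5355, 4.0378)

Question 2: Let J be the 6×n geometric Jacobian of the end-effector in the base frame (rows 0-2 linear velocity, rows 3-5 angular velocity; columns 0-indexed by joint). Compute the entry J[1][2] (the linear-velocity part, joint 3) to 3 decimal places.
axis z_2 = (0.0000,0.0000,1.0000); lever o_n−o_2 = (-9.0589,-2.5355,-2.9622)
cross product → J_v[:, 2] = (2.5355,-9.0589,0.0000)
J_ω[:, 2] = z_2
entry J[1][2] = -9.0589

-9.059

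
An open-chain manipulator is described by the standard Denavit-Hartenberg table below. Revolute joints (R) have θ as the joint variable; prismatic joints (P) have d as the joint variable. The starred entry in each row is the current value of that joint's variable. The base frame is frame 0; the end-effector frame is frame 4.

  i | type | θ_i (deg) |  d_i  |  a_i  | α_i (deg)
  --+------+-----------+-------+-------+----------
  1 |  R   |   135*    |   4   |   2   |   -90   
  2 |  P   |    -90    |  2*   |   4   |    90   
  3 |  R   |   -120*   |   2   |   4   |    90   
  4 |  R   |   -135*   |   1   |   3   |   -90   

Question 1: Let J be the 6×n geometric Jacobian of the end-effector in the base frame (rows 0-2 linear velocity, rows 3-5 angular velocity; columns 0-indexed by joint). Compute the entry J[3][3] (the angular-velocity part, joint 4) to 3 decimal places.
-0.354

axis z_3 = (-0.3536,-0.3536,-0.8660); lever o_n−o_3 = (-3.1526,-0.1526,0.1946)
cross product → J_v[:, 3] = (-0.2010,2.7990,-1.0607)
J_ω[:, 3] = z_3
entry J[3][3] = -0.3536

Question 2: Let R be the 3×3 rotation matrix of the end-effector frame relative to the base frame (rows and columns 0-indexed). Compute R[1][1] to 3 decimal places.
0.354

End-effector y-axis (col 1 of R) = (0.3536,0.3536,0.8660)
R[1][1] = 0.3536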